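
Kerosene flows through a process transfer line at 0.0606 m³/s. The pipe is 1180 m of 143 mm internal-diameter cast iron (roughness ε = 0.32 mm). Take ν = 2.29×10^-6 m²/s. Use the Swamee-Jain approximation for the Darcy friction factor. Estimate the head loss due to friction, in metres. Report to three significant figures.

h_f ≈ 150 m

V = 4Q/(πD²) = 4·0.0606/(π·0.143²) = 3.773 m/s
Re = VD/ν = 3.773·0.143/2.29×10^-6 = 2.36×10^5 → turbulent
ε/D = 0.32/143 = 0.00224
Swamee-Jain: f = 0.02501
h_f = f(L/D)V²/(2g) = 0.02501·(1180/0.143)·3.773²/(2·9.81) = 149.7 m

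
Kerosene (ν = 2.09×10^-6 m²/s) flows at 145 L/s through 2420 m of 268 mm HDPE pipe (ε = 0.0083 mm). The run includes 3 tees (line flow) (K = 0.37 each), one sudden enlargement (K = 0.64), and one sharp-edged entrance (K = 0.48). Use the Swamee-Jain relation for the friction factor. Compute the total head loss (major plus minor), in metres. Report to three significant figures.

V = 4Q/(πD²) = 2.570 m/s; V²/2g = 0.3368 m
Re = 3.30×10^5, ε/D = 3.10×10^-5 → f = 0.01450 (Swamee-Jain)
Major: h_f = f(L/D)·V²/2g = 0.01450·9030·0.3368 = 44.09 m
Minor: ΣK = 2.23; h_m = ΣK·V²/2g = 0.7510 m
Total H_L = 44.09 + 0.7510 = 44.84 m

H_L ≈ 44.8 m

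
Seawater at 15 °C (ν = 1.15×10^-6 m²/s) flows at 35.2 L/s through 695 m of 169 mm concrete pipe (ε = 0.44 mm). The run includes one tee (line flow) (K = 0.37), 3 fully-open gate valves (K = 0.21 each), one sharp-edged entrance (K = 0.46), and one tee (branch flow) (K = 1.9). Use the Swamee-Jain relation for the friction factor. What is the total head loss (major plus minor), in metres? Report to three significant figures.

H_L ≈ 13.8 m

V = 4Q/(πD²) = 1.569 m/s; V²/2g = 0.1255 m
Re = 2.31×10^5, ε/D = 0.00260 → f = 0.02597 (Swamee-Jain)
Major: h_f = f(L/D)·V²/2g = 0.02597·4112·0.1255 = 13.40 m
Minor: ΣK = 3.36; h_m = ΣK·V²/2g = 0.4217 m
Total H_L = 13.40 + 0.4217 = 13.82 m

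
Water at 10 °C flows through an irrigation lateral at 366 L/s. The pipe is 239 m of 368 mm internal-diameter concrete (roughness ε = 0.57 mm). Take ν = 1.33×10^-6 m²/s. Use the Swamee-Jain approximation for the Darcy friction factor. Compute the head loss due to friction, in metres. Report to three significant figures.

V = 4Q/(πD²) = 4·0.366/(π·0.368²) = 3.441 m/s
Re = VD/ν = 3.441·0.368/1.33×10^-6 = 9.52×10^5 → turbulent
ε/D = 0.57/368 = 0.00155
Swamee-Jain: f = 0.02222
h_f = f(L/D)V²/(2g) = 0.02222·(239/0.368)·3.441²/(2·9.81) = 8.710 m

h_f ≈ 8.71 m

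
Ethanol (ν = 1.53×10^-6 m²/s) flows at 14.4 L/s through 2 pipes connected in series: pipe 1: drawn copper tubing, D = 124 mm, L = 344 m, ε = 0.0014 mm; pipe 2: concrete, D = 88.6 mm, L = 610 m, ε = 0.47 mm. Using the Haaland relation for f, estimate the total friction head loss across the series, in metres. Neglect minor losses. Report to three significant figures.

Pipe 1: V = 1.192 m/s, Re = 9.66×10^4, ε/D = 1.13×10^-5, f = 0.01799, h_1 = f(L/D)V²/2g = 3.617 m
Pipe 2: V = 2.336 m/s, Re = 1.35×10^5, ε/D = 0.00530, f = 0.03159, h_2 = f(L/D)V²/2g = 60.47 m
Series → Q common, losses add: H = Σh = 64.09 m

H ≈ 64.1 m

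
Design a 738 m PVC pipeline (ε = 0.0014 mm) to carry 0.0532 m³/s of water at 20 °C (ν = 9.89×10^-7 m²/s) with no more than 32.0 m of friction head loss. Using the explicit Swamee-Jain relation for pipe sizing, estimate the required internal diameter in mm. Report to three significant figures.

Swamee-Jain (Type III): D = 0.66·[ε^1.25·(LQ²/(gh_f))^4.75 + ν·Q^9.4·(L/(gh_f))^5.2]^0.04
LQ²/(gh_f) = 0.006654; L/(gh_f) = 2.351
Term 1 = ε^1.25·(…)^4.75 = 2.20×10^-18; Term 2 = ν·Q^9.4·(…)^5.2 = 8.90×10^-17
D = 0.66·(2.20×10^-18 + 8.90×10^-17)^0.04 = 0.1506 m = 151 mm
Check: V = 2.99 m/s, Re = 4.55×10^5, f = 0.01346, h_f = 29.9 m ≈ 32.0 m ✓

D ≈ 151 mm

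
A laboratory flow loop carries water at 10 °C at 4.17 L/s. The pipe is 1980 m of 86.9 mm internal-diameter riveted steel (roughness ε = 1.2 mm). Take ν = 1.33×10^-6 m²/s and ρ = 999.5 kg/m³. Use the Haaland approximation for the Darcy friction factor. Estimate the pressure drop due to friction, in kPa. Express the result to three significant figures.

Δp ≈ 245 kPa

V = 4Q/(πD²) = 4·0.00417/(π·0.0869²) = 0.7031 m/s
Re = VD/ν = 0.7031·0.0869/1.33×10^-6 = 4.59×10^4 → turbulent
ε/D = 1.2/86.9 = 0.0138
Haaland: f = 0.04349
h_f = f(L/D)V²/(2g) = 0.04349·(1980/0.0869)·0.7031²/(2·9.81) = 24.97 m
Δp = ρg·h_f = 999.5·9.81·24.97 = 244.8 kPa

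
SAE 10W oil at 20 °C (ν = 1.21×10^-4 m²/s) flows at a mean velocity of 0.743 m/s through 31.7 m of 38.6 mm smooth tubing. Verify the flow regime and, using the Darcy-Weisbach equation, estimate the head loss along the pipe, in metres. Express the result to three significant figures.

h_f ≈ 6.24 m

Re = VD/ν = 0.743·0.03860/1.21×10^-4 = 237 → laminar (Re < 2300)
f = 64/Re = 0.2700
h_f = f(L/D)V²/(2g) = 0.2700·(31.7/0.03860)·0.743²/(2·9.81) = 6.239 m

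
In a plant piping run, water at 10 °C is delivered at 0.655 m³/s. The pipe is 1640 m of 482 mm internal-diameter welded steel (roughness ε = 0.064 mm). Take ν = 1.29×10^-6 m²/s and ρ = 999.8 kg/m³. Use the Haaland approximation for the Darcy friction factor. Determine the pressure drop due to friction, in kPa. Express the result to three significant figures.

V = 4Q/(πD²) = 4·0.655/(π·0.482²) = 3.590 m/s
Re = VD/ν = 3.590·0.482/1.29×10^-6 = 1.34×10^6 → turbulent
ε/D = 0.064/482 = 1.33×10^-4
Haaland: f = 0.01354
h_f = f(L/D)V²/(2g) = 0.01354·(1640/0.482)·3.590²/(2·9.81) = 30.25 m
Δp = ρg·h_f = 999.8·9.81·30.25 = 296.7 kPa

Δp ≈ 297 kPa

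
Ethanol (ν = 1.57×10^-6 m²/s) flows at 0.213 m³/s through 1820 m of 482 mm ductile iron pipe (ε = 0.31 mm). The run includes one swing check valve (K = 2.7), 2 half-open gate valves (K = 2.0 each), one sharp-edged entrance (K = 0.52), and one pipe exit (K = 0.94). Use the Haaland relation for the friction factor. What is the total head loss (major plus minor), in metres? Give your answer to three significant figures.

H_L ≈ 5.47 m

V = 4Q/(πD²) = 1.167 m/s; V²/2g = 0.06945 m
Re = 3.58×10^5, ε/D = 6.43×10^-4 → f = 0.01869 (Haaland)
Major: h_f = f(L/D)·V²/2g = 0.01869·3776·0.06945 = 4.901 m
Minor: ΣK = 8.16; h_m = ΣK·V²/2g = 0.5667 m
Total H_L = 4.901 + 0.5667 = 5.468 m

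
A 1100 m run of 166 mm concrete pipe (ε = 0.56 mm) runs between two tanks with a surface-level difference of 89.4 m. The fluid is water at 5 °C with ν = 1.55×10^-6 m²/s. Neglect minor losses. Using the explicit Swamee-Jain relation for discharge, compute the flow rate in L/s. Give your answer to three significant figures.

Swamee-Jain (Type II): Q = -0.965·√(gD⁵h_f/L)·ln[ε/(3.7D) + √(3.17ν²L/(gD³h_f))]
√(gD⁵h_f/L) = √(9.81·0.166⁵·89.4/1100) = 0.01002
ε/(3.7D) = 9.12×10^-4; √(3.17ν²L/(gD³h_f)) = 4.57×10^-5
Q = -0.965·0.01002·ln(9.575×10^-4) = 0.06725 m³/s
Check: V = 3.11 m/s, Re = 3.33×10^5, f = 0.02756, h_f = 89.9 m ≈ 89.4 m ✓

Q ≈ 67.2 L/s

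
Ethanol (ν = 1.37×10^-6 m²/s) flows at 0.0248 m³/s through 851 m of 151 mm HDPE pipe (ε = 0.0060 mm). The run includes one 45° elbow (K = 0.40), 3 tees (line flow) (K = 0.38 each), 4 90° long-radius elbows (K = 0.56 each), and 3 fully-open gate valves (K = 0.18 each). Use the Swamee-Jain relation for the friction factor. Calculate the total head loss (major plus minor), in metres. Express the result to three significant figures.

H_L ≈ 9.62 m

V = 4Q/(πD²) = 1.385 m/s; V²/2g = 0.09775 m
Re = 1.53×10^5, ε/D = 3.97×10^-5 → f = 0.01669 (Swamee-Jain)
Major: h_f = f(L/D)·V²/2g = 0.01669·5636·0.09775 = 9.194 m
Minor: ΣK = 4.32; h_m = ΣK·V²/2g = 0.4223 m
Total H_L = 9.194 + 0.4223 = 9.616 m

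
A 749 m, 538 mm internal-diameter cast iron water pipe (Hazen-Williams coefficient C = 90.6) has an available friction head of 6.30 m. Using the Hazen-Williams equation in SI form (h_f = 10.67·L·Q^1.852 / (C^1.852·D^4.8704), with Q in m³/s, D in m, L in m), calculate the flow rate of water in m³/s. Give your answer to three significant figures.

Q ≈ 0.375 m³/s

Rearranging: Q = [h_f·C^1.852·D^4.8704 / (10.67·L)]^(1/1.852)
Q = [6.30·90.6^1.852·0.538^4.8704 / (10.67·749)]^0.540 = 0.3745 m³/s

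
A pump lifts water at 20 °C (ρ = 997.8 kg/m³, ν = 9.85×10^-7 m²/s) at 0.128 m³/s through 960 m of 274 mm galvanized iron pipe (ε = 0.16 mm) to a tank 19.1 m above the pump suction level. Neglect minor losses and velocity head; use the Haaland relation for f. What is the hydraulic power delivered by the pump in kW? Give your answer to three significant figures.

P_hyd ≈ 42.9 kW

V = 4Q/(πD²) = 2.171 m/s; Re = 6.04×10^5; ε/D = 5.84×10^-4; f = 0.01797
h_f = f(L/D)V²/2g = 15.12 m
Total head H = z + h_f = 19.1 + 15.12 = 34.22 m
P_hyd = ρgQH = 997.8·9.81·0.128·34.22 = 42.87 kW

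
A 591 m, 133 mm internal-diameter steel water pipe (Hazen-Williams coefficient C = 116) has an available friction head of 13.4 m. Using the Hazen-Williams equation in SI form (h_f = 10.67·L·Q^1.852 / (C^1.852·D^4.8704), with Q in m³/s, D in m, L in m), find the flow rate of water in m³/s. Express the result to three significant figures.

Rearranging: Q = [h_f·C^1.852·D^4.8704 / (10.67·L)]^(1/1.852)
Q = [13.4·116^1.852·0.133^4.8704 / (10.67·591)]^0.540 = 0.02076 m³/s

Q ≈ 0.0208 m³/s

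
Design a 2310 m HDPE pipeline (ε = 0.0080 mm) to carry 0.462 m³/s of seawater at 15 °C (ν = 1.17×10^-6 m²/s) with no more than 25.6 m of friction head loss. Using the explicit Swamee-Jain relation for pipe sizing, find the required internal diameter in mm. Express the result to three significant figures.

Swamee-Jain (Type III): D = 0.66·[ε^1.25·(LQ²/(gh_f))^4.75 + ν·Q^9.4·(L/(gh_f))^5.2]^0.04
LQ²/(gh_f) = 1.963; L/(gh_f) = 9.198
Term 1 = ε^1.25·(…)^4.75 = 1.05×10^-5; Term 2 = ν·Q^9.4·(…)^5.2 = 8.45×10^-5
D = 0.66·(1.05×10^-5 + 8.45×10^-5)^0.04 = 0.4557 m = 456 mm
Check: V = 2.83 m/s, Re = 1.10×10^6, f = 0.01186, h_f = 24.6 m ≈ 25.6 m ✓

D ≈ 456 mm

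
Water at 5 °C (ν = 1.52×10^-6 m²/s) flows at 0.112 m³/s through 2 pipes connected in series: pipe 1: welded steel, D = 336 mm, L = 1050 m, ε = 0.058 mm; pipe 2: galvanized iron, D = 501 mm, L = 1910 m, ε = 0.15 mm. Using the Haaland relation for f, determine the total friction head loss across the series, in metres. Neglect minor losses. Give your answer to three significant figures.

Pipe 1: V = 1.263 m/s, Re = 2.79×10^5, ε/D = 1.73×10^-4, f = 0.01598, h_1 = f(L/D)V²/2g = 4.061 m
Pipe 2: V = 0.5681 m/s, Re = 1.87×10^5, ε/D = 2.99×10^-4, f = 0.01764, h_2 = f(L/D)V²/2g = 1.106 m
Series → Q common, losses add: H = Σh = 5.167 m

H ≈ 5.17 m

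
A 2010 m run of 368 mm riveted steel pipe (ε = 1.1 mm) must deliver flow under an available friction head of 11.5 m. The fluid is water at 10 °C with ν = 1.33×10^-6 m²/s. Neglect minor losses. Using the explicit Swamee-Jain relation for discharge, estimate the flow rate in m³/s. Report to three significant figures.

Swamee-Jain (Type II): Q = -0.965·√(gD⁵h_f/L)·ln[ε/(3.7D) + √(3.17ν²L/(gD³h_f))]
√(gD⁵h_f/L) = √(9.81·0.368⁵·11.5/2010) = 0.01946
ε/(3.7D) = 8.08×10^-4; √(3.17ν²L/(gD³h_f)) = 4.48×10^-5
Q = -0.965·0.01946·ln(8.526×10^-4) = 0.1327 m³/s
Check: V = 1.25 m/s, Re = 3.45×10^5, f = 0.02667, h_f = 11.6 m ≈ 11.5 m ✓

Q ≈ 0.133 m³/s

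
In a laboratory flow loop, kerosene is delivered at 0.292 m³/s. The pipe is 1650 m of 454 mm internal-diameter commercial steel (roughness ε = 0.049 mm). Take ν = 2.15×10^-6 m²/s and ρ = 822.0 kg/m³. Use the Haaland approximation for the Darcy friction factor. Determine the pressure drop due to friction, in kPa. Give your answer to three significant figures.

Δp ≈ 72.0 kPa

V = 4Q/(πD²) = 4·0.292/(π·0.454²) = 1.804 m/s
Re = VD/ν = 1.804·0.454/2.15×10^-6 = 3.81×10^5 → turbulent
ε/D = 0.049/454 = 1.08×10^-4
Haaland: f = 0.01482
h_f = f(L/D)V²/(2g) = 0.01482·(1650/0.454)·1.804²/(2·9.81) = 8.935 m
Δp = ρg·h_f = 822.0·9.81·8.935 = 72.05 kPa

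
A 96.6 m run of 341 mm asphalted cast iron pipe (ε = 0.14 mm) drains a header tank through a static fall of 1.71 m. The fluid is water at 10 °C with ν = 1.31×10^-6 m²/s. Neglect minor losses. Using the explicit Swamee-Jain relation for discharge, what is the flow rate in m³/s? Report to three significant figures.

Swamee-Jain (Type II): Q = -0.965·√(gD⁵h_f/L)·ln[ε/(3.7D) + √(3.17ν²L/(gD³h_f))]
√(gD⁵h_f/L) = √(9.81·0.341⁵·1.71/96.6) = 0.02830
ε/(3.7D) = 1.11×10^-4; √(3.17ν²L/(gD³h_f)) = 2.81×10^-5
Q = -0.965·0.02830·ln(1.391×10^-4) = 0.2425 m³/s
Check: V = 2.66 m/s, Re = 6.91×10^5, f = 0.01691, h_f = 1.72 m ≈ 1.71 m ✓

Q ≈ 0.242 m³/s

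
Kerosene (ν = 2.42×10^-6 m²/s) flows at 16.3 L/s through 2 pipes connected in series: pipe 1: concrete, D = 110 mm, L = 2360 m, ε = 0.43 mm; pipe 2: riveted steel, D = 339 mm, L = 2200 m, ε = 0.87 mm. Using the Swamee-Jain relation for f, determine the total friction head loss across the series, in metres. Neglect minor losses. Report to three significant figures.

H ≈ 96.5 m

Pipe 1: V = 1.715 m/s, Re = 7.80×10^4, ε/D = 0.00391, f = 0.02990, h_1 = f(L/D)V²/2g = 96.19 m
Pipe 2: V = 0.1806 m/s, Re = 2.53×10^4, ε/D = 0.00257, f = 0.03015, h_2 = f(L/D)V²/2g = 0.3252 m
Series → Q common, losses add: H = Σh = 96.51 m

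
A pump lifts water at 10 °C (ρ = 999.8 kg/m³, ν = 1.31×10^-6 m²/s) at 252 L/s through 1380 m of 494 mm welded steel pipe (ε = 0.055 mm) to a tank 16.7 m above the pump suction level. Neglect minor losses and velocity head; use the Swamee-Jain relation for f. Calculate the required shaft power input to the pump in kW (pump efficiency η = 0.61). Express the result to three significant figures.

V = 4Q/(πD²) = 1.315 m/s; Re = 4.96×10^5; ε/D = 1.11×10^-4; f = 0.01461
h_f = f(L/D)V²/2g = 3.596 m
Total head H = z + h_f = 16.7 + 3.596 = 20.30 m
P_hyd = ρgQH = 999.8·9.81·0.252·20.30 = 50.17 kW
P_shaft = P_hyd/η = 50.17/0.61 = 82.24 kW

P_shaft ≈ 82.2 kW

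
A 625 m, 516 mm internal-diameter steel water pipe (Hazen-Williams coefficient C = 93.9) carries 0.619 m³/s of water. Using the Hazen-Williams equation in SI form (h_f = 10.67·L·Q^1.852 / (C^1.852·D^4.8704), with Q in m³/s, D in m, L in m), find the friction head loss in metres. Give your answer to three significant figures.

h_f ≈ 15.3 m

h_f = 10.67·625·0.619^1.852 / (93.9^1.852·0.516^4.8704) = 15.29 m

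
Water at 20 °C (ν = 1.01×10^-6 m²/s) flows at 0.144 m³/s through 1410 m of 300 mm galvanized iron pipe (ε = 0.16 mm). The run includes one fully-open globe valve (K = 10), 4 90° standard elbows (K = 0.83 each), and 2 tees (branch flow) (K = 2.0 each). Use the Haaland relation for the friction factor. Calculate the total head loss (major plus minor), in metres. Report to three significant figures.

H_L ≈ 21.2 m

V = 4Q/(πD²) = 2.037 m/s; V²/2g = 0.2115 m
Re = 6.05×10^5, ε/D = 5.33×10^-4 → f = 0.01765 (Haaland)
Major: h_f = f(L/D)·V²/2g = 0.01765·4700·0.2115 = 17.55 m
Minor: ΣK = 17.3; h_m = ΣK·V²/2g = 3.664 m
Total H_L = 17.55 + 3.664 = 21.21 m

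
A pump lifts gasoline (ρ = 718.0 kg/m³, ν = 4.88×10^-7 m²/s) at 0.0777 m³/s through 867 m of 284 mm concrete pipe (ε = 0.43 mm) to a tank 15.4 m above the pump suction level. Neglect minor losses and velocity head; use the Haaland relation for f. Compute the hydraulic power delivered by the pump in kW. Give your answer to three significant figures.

P_hyd ≈ 11.3 kW

V = 4Q/(πD²) = 1.227 m/s; Re = 7.14×10^5; ε/D = 0.00151; f = 0.02210
h_f = f(L/D)V²/2g = 5.173 m
Total head H = z + h_f = 15.4 + 5.173 = 20.57 m
P_hyd = ρgQH = 718.0·9.81·0.0777·20.57 = 11.26 kW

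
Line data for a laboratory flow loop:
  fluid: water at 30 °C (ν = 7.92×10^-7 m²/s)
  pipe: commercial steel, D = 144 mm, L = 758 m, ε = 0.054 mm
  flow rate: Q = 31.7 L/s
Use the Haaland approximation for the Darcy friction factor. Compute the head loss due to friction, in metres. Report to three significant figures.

V = 4Q/(πD²) = 4·0.0317/(π·0.144²) = 1.946 m/s
Re = VD/ν = 1.946·0.144/7.92×10^-7 = 3.54×10^5 → turbulent
ε/D = 0.054/144 = 3.75×10^-4
Haaland: f = 0.01709
h_f = f(L/D)V²/(2g) = 0.01709·(758/0.144)·1.946²/(2·9.81) = 17.38 m

h_f ≈ 17.4 m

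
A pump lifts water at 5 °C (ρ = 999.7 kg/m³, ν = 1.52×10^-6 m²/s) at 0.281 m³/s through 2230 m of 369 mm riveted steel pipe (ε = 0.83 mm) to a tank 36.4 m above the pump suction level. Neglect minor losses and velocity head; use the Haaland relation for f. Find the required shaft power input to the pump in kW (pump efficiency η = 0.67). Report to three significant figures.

P_shaft ≈ 364 kW

V = 4Q/(πD²) = 2.628 m/s; Re = 6.38×10^5; ε/D = 0.00225; f = 0.02445
h_f = f(L/D)V²/2g = 52.00 m
Total head H = z + h_f = 36.4 + 52.00 = 88.40 m
P_hyd = ρgQH = 999.7·9.81·0.281·88.40 = 243.6 kW
P_shaft = P_hyd/η = 243.6/0.67 = 363.6 kW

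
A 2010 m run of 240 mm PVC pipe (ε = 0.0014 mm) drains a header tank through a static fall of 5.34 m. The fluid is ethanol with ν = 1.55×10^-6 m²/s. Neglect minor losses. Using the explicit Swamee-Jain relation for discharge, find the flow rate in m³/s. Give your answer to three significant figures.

Swamee-Jain (Type II): Q = -0.965·√(gD⁵h_f/L)·ln[ε/(3.7D) + √(3.17ν²L/(gD³h_f))]
√(gD⁵h_f/L) = √(9.81·0.240⁵·5.34/2010) = 0.004555
ε/(3.7D) = 1.58×10^-6; √(3.17ν²L/(gD³h_f)) = 1.45×10^-4
Q = -0.965·0.004555·ln(1.470×10^-4) = 0.03880 m³/s
Check: V = 0.858 m/s, Re = 1.33×10^5, f = 0.01689, h_f = 5.30 m ≈ 5.34 m ✓

Q ≈ 0.0388 m³/s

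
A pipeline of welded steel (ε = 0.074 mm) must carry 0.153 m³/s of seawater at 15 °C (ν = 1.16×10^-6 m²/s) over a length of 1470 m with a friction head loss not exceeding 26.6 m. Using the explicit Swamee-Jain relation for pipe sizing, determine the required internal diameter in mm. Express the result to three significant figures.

D ≈ 283 mm

Swamee-Jain (Type III): D = 0.66·[ε^1.25·(LQ²/(gh_f))^4.75 + ν·Q^9.4·(L/(gh_f))^5.2]^0.04
LQ²/(gh_f) = 0.1319; L/(gh_f) = 5.633
Term 1 = ε^1.25·(…)^4.75 = 4.54×10^-10; Term 2 = ν·Q^9.4·(…)^5.2 = 2.02×10^-10
D = 0.66·(4.54×10^-10 + 2.02×10^-10)^0.04 = 0.2833 m = 283 mm
Check: V = 2.43 m/s, Re = 5.93×10^5, f = 0.01586, h_f = 24.7 m ≈ 26.6 m ✓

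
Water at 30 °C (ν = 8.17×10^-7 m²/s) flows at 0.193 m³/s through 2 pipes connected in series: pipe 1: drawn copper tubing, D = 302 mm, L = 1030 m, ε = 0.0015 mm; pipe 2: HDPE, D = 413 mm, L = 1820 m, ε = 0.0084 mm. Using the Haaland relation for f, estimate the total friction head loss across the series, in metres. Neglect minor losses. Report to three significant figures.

Pipe 1: V = 2.694 m/s, Re = 9.96×10^5, ε/D = 4.97×10^-6, f = 0.01168, h_1 = f(L/D)V²/2g = 14.74 m
Pipe 2: V = 1.441 m/s, Re = 7.28×10^5, ε/D = 2.03×10^-5, f = 0.01254, h_2 = f(L/D)V²/2g = 5.845 m
Series → Q common, losses add: H = Σh = 20.58 m

H ≈ 20.6 m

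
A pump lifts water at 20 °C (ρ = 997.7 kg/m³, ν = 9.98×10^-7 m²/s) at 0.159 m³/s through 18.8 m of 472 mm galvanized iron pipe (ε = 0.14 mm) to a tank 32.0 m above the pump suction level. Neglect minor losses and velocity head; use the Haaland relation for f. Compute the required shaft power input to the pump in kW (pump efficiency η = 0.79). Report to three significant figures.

P_shaft ≈ 63.1 kW

V = 4Q/(πD²) = 0.9087 m/s; Re = 4.30×10^5; ε/D = 2.97×10^-4; f = 0.01630
h_f = f(L/D)V²/2g = 0.02732 m
Total head H = z + h_f = 32.0 + 0.02732 = 32.03 m
P_hyd = ρgQH = 997.7·9.81·0.159·32.03 = 49.84 kW
P_shaft = P_hyd/η = 49.84/0.79 = 63.09 kW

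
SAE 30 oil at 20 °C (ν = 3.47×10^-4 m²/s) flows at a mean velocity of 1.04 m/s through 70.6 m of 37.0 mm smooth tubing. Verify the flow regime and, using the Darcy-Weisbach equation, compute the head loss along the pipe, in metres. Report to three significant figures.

h_f ≈ 60.7 m

Re = VD/ν = 1.04·0.03700/3.47×10^-4 = 111 → laminar (Re < 2300)
f = 64/Re = 0.5771
h_f = f(L/D)V²/(2g) = 0.5771·(70.6/0.03700)·1.04²/(2·9.81) = 60.71 m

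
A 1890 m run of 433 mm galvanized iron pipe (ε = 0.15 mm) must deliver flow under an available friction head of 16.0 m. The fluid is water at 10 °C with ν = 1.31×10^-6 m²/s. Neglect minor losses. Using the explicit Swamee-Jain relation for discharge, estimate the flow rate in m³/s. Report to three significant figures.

Q ≈ 0.309 m³/s

Swamee-Jain (Type II): Q = -0.965·√(gD⁵h_f/L)·ln[ε/(3.7D) + √(3.17ν²L/(gD³h_f))]
√(gD⁵h_f/L) = √(9.81·0.433⁵·16.0/1890) = 0.03555
ε/(3.7D) = 9.36×10^-5; √(3.17ν²L/(gD³h_f)) = 2.84×10^-5
Q = -0.965·0.03555·ln(1.220×10^-4) = 0.3092 m³/s
Check: V = 2.10 m/s, Re = 6.94×10^5, f = 0.01642, h_f = 16.1 m ≈ 16.0 m ✓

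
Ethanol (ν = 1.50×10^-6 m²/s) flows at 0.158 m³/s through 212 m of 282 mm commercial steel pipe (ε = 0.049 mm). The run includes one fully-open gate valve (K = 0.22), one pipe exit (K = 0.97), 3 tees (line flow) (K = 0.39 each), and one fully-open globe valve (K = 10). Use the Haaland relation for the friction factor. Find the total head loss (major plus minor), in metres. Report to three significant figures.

H_L ≈ 7.74 m

V = 4Q/(πD²) = 2.530 m/s; V²/2g = 0.3262 m
Re = 4.76×10^5, ε/D = 1.74×10^-4 → f = 0.01511 (Haaland)
Major: h_f = f(L/D)·V²/2g = 0.01511·751.8·0.3262 = 3.704 m
Minor: ΣK = 12.4; h_m = ΣK·V²/2g = 4.031 m
Total H_L = 3.704 + 4.031 = 7.736 m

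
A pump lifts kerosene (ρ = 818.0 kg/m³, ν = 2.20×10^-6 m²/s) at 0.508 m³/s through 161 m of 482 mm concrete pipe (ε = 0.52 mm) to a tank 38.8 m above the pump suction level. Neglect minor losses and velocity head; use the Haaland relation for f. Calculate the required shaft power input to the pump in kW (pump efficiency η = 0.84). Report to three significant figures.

P_shaft ≈ 201 kW

V = 4Q/(πD²) = 2.784 m/s; Re = 6.10×10^5; ε/D = 0.00108; f = 0.02045
h_f = f(L/D)V²/2g = 2.699 m
Total head H = z + h_f = 38.8 + 2.699 = 41.50 m
P_hyd = ρgQH = 818.0·9.81·0.508·41.50 = 169.2 kW
P_shaft = P_hyd/η = 169.2/0.84 = 201.4 kW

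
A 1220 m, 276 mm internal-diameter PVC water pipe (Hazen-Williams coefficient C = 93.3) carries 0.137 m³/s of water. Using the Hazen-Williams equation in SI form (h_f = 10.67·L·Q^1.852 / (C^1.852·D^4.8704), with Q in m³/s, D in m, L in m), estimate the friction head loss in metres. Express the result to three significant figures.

h_f = 10.67·1220·0.137^1.852 / (93.3^1.852·0.276^4.8704) = 38.95 m

h_f ≈ 38.9 m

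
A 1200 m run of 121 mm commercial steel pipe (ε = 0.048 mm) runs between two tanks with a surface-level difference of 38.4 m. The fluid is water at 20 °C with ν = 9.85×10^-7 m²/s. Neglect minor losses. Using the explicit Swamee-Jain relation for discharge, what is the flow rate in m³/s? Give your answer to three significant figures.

Q ≈ 0.0237 m³/s

Swamee-Jain (Type II): Q = -0.965·√(gD⁵h_f/L)·ln[ε/(3.7D) + √(3.17ν²L/(gD³h_f))]
√(gD⁵h_f/L) = √(9.81·0.121⁵·38.4/1200) = 0.002853
ε/(3.7D) = 1.07×10^-4; √(3.17ν²L/(gD³h_f)) = 7.44×10^-5
Q = -0.965·0.002853·ln(1.816×10^-4) = 0.02372 m³/s
Check: V = 2.06 m/s, Re = 2.53×10^5, f = 0.01796, h_f = 38.6 m ≈ 38.4 m ✓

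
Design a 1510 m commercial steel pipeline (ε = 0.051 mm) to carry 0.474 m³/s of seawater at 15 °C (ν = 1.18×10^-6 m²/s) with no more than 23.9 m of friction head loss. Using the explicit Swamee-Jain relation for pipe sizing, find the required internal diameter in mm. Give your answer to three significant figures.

D ≈ 441 mm

Swamee-Jain (Type III): D = 0.66·[ε^1.25·(LQ²/(gh_f))^4.75 + ν·Q^9.4·(L/(gh_f))^5.2]^0.04
LQ²/(gh_f) = 1.447; L/(gh_f) = 6.440
Term 1 = ε^1.25·(…)^4.75 = 2.49×10^-5; Term 2 = ν·Q^9.4·(…)^5.2 = 1.70×10^-5
D = 0.66·(2.49×10^-5 + 1.70×10^-5)^0.04 = 0.4410 m = 441 mm
Check: V = 3.10 m/s, Re = 1.16×10^6, f = 0.01358, h_f = 22.8 m ≈ 23.9 m ✓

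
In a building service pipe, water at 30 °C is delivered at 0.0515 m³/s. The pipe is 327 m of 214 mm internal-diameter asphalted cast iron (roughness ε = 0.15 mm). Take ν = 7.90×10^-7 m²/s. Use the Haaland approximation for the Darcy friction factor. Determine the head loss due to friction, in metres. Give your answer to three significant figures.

h_f ≈ 3.02 m

V = 4Q/(πD²) = 4·0.0515/(π·0.214²) = 1.432 m/s
Re = VD/ν = 1.432·0.214/7.90×10^-7 = 3.88×10^5 → turbulent
ε/D = 0.15/214 = 7.01×10^-4
Haaland: f = 0.01893
h_f = f(L/D)V²/(2g) = 0.01893·(327/0.214)·1.432²/(2·9.81) = 3.022 m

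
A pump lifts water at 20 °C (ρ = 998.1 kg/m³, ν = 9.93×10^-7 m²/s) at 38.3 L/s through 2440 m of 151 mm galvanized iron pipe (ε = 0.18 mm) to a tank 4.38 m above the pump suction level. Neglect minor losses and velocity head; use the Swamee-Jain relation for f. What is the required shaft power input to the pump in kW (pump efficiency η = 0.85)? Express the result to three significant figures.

V = 4Q/(πD²) = 2.139 m/s; Re = 3.25×10^5; ε/D = 0.00119; f = 0.02144
h_f = f(L/D)V²/2g = 80.78 m
Total head H = z + h_f = 4.38 + 80.78 = 85.16 m
P_hyd = ρgQH = 998.1·9.81·0.0383·85.16 = 31.93 kW
P_shaft = P_hyd/η = 31.93/0.85 = 37.57 kW

P_shaft ≈ 37.6 kW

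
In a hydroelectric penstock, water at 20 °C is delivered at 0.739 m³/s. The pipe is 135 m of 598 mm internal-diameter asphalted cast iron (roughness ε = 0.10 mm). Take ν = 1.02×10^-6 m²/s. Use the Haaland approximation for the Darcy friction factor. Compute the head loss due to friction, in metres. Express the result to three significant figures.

h_f ≈ 1.11 m

V = 4Q/(πD²) = 4·0.739/(π·0.598²) = 2.631 m/s
Re = VD/ν = 2.631·0.598/1.02×10^-6 = 1.54×10^6 → turbulent
ε/D = 0.10/598 = 1.67×10^-4
Haaland: f = 0.01391
h_f = f(L/D)V²/(2g) = 0.01391·(135/0.598)·2.631²/(2·9.81) = 1.108 m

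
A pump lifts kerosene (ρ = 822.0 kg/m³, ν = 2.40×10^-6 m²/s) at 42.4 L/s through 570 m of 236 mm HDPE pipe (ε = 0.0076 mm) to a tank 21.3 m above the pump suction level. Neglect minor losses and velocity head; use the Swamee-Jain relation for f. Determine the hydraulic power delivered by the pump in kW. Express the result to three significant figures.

P_hyd ≈ 8.00 kW

V = 4Q/(πD²) = 0.9693 m/s; Re = 9.53×10^4; ε/D = 3.22×10^-5; f = 0.01823
h_f = f(L/D)V²/2g = 2.109 m
Total head H = z + h_f = 21.3 + 2.109 = 23.41 m
P_hyd = ρgQH = 822.0·9.81·0.0424·23.41 = 8.004 kW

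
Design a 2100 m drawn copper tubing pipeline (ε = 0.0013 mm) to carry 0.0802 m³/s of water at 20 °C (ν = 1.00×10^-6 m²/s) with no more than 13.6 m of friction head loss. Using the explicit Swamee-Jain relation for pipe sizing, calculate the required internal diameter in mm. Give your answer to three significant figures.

Swamee-Jain (Type III): D = 0.66·[ε^1.25·(LQ²/(gh_f))^4.75 + ν·Q^9.4·(L/(gh_f))^5.2]^0.04
LQ²/(gh_f) = 0.1012; L/(gh_f) = 15.74
Term 1 = ε^1.25·(…)^4.75 = 8.28×10^-13; Term 2 = ν·Q^9.4·(…)^5.2 = 8.39×10^-11
D = 0.66·(8.28×10^-13 + 8.39×10^-11)^0.04 = 0.2610 m = 261 mm
Check: V = 1.50 m/s, Re = 3.91×10^5, f = 0.01375, h_f = 12.7 m ≈ 13.6 m ✓

D ≈ 261 mm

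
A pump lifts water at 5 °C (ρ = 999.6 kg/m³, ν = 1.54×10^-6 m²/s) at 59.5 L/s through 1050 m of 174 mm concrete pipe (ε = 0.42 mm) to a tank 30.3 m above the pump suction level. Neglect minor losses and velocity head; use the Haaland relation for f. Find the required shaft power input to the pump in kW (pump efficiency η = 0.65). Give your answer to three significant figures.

P_shaft ≈ 70.7 kW

V = 4Q/(πD²) = 2.502 m/s; Re = 2.83×10^5; ε/D = 0.00241; f = 0.02518
h_f = f(L/D)V²/2g = 48.49 m
Total head H = z + h_f = 30.3 + 48.49 = 78.79 m
P_hyd = ρgQH = 999.6·9.81·0.0595·78.79 = 45.97 kW
P_shaft = P_hyd/η = 45.97/0.65 = 70.73 kW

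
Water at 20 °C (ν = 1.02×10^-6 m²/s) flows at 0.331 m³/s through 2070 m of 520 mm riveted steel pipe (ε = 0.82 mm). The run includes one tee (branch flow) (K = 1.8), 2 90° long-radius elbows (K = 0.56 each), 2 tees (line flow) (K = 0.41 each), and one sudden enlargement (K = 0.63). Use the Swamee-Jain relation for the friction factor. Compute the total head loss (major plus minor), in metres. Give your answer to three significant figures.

H_L ≈ 11.6 m

V = 4Q/(πD²) = 1.559 m/s; V²/2g = 0.1238 m
Re = 7.95×10^5, ε/D = 0.00158 → f = 0.02237 (Swamee-Jain)
Major: h_f = f(L/D)·V²/2g = 0.02237·3981·0.1238 = 11.03 m
Minor: ΣK = 4.37; h_m = ΣK·V²/2g = 0.5411 m
Total H_L = 11.03 + 0.5411 = 11.57 m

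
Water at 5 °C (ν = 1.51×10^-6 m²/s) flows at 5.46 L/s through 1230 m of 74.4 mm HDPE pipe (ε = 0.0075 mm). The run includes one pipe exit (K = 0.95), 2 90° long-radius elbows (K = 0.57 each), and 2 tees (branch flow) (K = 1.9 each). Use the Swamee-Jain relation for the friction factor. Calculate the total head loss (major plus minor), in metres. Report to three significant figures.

V = 4Q/(πD²) = 1.256 m/s; V²/2g = 0.08039 m
Re = 6.19×10^4, ε/D = 1.01×10^-4 → f = 0.02026 (Swamee-Jain)
Major: h_f = f(L/D)·V²/2g = 0.02026·16532·0.08039 = 26.92 m
Minor: ΣK = 5.89; h_m = ΣK·V²/2g = 0.4735 m
Total H_L = 26.92 + 0.4735 = 27.40 m

H_L ≈ 27.4 m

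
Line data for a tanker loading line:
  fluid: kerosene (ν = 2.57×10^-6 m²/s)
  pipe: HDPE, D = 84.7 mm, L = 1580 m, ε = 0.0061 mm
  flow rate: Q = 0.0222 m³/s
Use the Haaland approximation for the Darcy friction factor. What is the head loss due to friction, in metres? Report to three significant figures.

V = 4Q/(πD²) = 4·0.0222/(π·0.0847²) = 3.940 m/s
Re = VD/ν = 3.940·0.0847/2.57×10^-6 = 1.30×10^5 → turbulent
ε/D = 0.0061/84.7 = 7.20×10^-5
Haaland: f = 0.01726
h_f = f(L/D)V²/(2g) = 0.01726·(1580/0.0847)·3.940²/(2·9.81) = 254.7 m

h_f ≈ 255 m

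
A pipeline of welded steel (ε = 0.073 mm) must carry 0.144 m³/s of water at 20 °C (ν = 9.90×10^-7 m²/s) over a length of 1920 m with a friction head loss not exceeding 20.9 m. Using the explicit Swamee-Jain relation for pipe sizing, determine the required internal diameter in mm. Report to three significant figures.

D ≈ 305 mm

Swamee-Jain (Type III): D = 0.66·[ε^1.25·(LQ²/(gh_f))^4.75 + ν·Q^9.4·(L/(gh_f))^5.2]^0.04
LQ²/(gh_f) = 0.1942; L/(gh_f) = 9.365
Term 1 = ε^1.25·(…)^4.75 = 2.81×10^-9; Term 2 = ν·Q^9.4·(…)^5.2 = 1.37×10^-9
D = 0.66·(2.81×10^-9 + 1.37×10^-9)^0.04 = 0.3050 m = 305 mm
Check: V = 1.97 m/s, Re = 6.07×10^5, f = 0.01564, h_f = 19.5 m ≈ 20.9 m ✓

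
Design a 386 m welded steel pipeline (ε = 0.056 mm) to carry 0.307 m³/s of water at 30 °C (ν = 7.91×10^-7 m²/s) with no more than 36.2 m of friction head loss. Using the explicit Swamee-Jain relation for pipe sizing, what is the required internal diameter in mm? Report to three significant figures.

Swamee-Jain (Type III): D = 0.66·[ε^1.25·(LQ²/(gh_f))^4.75 + ν·Q^9.4·(L/(gh_f))^5.2]^0.04
LQ²/(gh_f) = 0.1024; L/(gh_f) = 1.087
Term 1 = ε^1.25·(…)^4.75 = 9.66×10^-11; Term 2 = ν·Q^9.4·(…)^5.2 = 1.84×10^-11
D = 0.66·(9.66×10^-11 + 1.84×10^-11)^0.04 = 0.2642 m = 264 mm
Check: V = 5.60 m/s, Re = 1.87×10^6, f = 0.01449, h_f = 33.8 m ≈ 36.2 m ✓

D ≈ 264 mm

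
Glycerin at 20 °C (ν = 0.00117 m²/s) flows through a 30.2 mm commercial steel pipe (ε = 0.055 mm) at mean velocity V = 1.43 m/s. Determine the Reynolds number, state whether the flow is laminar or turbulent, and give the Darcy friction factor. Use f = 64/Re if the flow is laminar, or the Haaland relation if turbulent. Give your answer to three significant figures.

Re = VD/ν = 1.430·0.0302/0.00117 = 36.9
Re < 2300 → laminar → f = 64/Re = 1.734

Re ≈ 36.9; laminar; f = 64/Re ≈ 1.73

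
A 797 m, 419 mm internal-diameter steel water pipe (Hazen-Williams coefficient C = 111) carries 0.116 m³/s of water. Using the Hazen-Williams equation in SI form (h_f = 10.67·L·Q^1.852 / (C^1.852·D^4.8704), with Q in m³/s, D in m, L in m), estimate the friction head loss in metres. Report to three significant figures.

h_f ≈ 1.77 m

h_f = 10.67·797·0.116^1.852 / (111^1.852·0.419^4.8704) = 1.774 m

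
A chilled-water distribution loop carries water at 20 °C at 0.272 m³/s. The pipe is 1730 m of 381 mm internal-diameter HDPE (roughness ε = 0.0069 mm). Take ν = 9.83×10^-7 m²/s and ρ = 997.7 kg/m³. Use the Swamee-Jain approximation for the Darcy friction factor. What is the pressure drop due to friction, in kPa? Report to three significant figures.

Δp ≈ 157 kPa

V = 4Q/(πD²) = 4·0.272/(π·0.381²) = 2.386 m/s
Re = VD/ν = 2.386·0.381/9.83×10^-7 = 9.25×10^5 → turbulent
ε/D = 0.0069/381 = 1.81×10^-5
Swamee-Jain: f = 0.01217
h_f = f(L/D)V²/(2g) = 0.01217·(1730/0.381)·2.386²/(2·9.81) = 16.04 m
Δp = ρg·h_f = 997.7·9.81·16.04 = 157.0 kPa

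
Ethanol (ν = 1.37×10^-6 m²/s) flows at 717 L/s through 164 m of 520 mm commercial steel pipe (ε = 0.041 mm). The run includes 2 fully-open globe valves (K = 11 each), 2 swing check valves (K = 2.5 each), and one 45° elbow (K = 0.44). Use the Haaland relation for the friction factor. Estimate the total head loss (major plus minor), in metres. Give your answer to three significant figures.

H_L ≈ 18.3 m

V = 4Q/(πD²) = 3.376 m/s; V²/2g = 0.5810 m
Re = 1.28×10^6, ε/D = 7.88×10^-5 → f = 0.01273 (Haaland)
Major: h_f = f(L/D)·V²/2g = 0.01273·315.4·0.5810 = 2.332 m
Minor: ΣK = 27.4; h_m = ΣK·V²/2g = 15.94 m
Total H_L = 2.332 + 15.94 = 18.27 m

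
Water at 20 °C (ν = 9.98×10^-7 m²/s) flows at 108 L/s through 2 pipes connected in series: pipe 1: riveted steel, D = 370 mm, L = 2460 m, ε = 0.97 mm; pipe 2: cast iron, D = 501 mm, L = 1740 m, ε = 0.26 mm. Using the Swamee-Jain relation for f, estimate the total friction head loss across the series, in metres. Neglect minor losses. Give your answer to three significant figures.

H ≈ 9.78 m

Pipe 1: V = 1.004 m/s, Re = 3.72×10^5, ε/D = 0.00262, f = 0.02573, h_1 = f(L/D)V²/2g = 8.799 m
Pipe 2: V = 0.5478 m/s, Re = 2.75×10^5, ε/D = 5.19×10^-4, f = 0.01855, h_2 = f(L/D)V²/2g = 0.9856 m
Series → Q common, losses add: H = Σh = 9.784 m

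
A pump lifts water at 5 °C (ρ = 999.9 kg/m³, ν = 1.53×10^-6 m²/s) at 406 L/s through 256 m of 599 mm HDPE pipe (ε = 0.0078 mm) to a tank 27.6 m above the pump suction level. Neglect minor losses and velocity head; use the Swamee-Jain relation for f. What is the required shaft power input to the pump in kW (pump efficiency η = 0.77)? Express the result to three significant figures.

V = 4Q/(πD²) = 1.441 m/s; Re = 5.64×10^5; ε/D = 1.30×10^-5; f = 0.01304
h_f = f(L/D)V²/2g = 0.5895 m
Total head H = z + h_f = 27.6 + 0.5895 = 28.19 m
P_hyd = ρgQH = 999.9·9.81·0.406·28.19 = 112.3 kW
P_shaft = P_hyd/η = 112.3/0.77 = 145.8 kW

P_shaft ≈ 146 kW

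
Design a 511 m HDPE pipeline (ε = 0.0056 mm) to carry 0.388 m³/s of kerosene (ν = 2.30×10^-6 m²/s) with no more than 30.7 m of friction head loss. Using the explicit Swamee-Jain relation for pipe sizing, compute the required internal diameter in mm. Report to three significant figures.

Swamee-Jain (Type III): D = 0.66·[ε^1.25·(LQ²/(gh_f))^4.75 + ν·Q^9.4·(L/(gh_f))^5.2]^0.04
LQ²/(gh_f) = 0.2554; L/(gh_f) = 1.697
Term 1 = ε^1.25·(…)^4.75 = 4.17×10^-10; Term 2 = ν·Q^9.4·(…)^5.2 = 4.91×10^-9
D = 0.66·(4.17×10^-10 + 4.91×10^-9)^0.04 = 0.3080 m = 308 mm
Check: V = 5.21 m/s, Re = 6.97×10^5, f = 0.01270, h_f = 29.1 m ≈ 30.7 m ✓

D ≈ 308 mm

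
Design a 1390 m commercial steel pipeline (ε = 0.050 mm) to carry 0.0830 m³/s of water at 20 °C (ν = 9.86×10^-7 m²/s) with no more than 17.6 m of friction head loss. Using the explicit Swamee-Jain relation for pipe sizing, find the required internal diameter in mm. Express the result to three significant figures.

D ≈ 238 mm

Swamee-Jain (Type III): D = 0.66·[ε^1.25·(LQ²/(gh_f))^4.75 + ν·Q^9.4·(L/(gh_f))^5.2]^0.04
LQ²/(gh_f) = 0.05546; L/(gh_f) = 8.051
Term 1 = ε^1.25·(…)^4.75 = 4.55×10^-12; Term 2 = ν·Q^9.4·(…)^5.2 = 3.50×10^-12
D = 0.66·(4.55×10^-12 + 3.50×10^-12)^0.04 = 0.2376 m = 238 mm
Check: V = 1.87 m/s, Re = 4.51×10^5, f = 0.01575, h_f = 16.5 m ≈ 17.6 m ✓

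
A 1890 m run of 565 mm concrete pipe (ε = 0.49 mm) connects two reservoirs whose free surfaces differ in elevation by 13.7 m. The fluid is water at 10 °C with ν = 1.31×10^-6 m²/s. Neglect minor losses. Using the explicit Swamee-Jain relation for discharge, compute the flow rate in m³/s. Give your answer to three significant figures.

Swamee-Jain (Type II): Q = -0.965·√(gD⁵h_f/L)·ln[ε/(3.7D) + √(3.17ν²L/(gD³h_f))]
√(gD⁵h_f/L) = √(9.81·0.565⁵·13.7/1890) = 0.06399
ε/(3.7D) = 2.34×10^-4; √(3.17ν²L/(gD³h_f)) = 2.06×10^-5
Q = -0.965·0.06399·ln(2.550×10^-4) = 0.5109 m³/s
Check: V = 2.04 m/s, Re = 8.79×10^5, f = 0.01945, h_f = 13.8 m ≈ 13.7 m ✓

Q ≈ 0.511 m³/s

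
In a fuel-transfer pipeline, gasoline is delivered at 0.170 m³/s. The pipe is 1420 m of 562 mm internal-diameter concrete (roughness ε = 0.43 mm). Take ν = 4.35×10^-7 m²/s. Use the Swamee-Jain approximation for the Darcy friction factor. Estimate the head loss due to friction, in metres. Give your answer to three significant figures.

h_f ≈ 1.14 m

V = 4Q/(πD²) = 4·0.170/(π·0.562²) = 0.6853 m/s
Re = VD/ν = 0.6853·0.562/4.35×10^-7 = 8.85×10^5 → turbulent
ε/D = 0.43/562 = 7.65×10^-4
Swamee-Jain: f = 0.01893
h_f = f(L/D)V²/(2g) = 0.01893·(1420/0.562)·0.6853²/(2·9.81) = 1.145 m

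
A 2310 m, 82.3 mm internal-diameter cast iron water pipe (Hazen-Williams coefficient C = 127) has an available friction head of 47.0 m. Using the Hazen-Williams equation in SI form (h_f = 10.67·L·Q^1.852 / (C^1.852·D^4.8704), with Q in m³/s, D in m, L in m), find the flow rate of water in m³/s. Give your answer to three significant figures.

Rearranging: Q = [h_f·C^1.852·D^4.8704 / (10.67·L)]^(1/1.852)
Q = [47.0·127^1.852·0.0823^4.8704 / (10.67·2310)]^0.540 = 0.006067 m³/s

Q ≈ 0.00607 m³/s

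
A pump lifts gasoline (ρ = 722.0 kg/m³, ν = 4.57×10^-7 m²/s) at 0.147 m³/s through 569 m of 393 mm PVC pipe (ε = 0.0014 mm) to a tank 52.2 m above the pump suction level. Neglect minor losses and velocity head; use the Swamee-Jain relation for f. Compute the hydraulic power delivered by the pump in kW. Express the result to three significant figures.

V = 4Q/(πD²) = 1.212 m/s; Re = 1.04×10^6; ε/D = 3.56×10^-6; f = 0.01162
h_f = f(L/D)V²/2g = 1.259 m
Total head H = z + h_f = 52.2 + 1.259 = 53.46 m
P_hyd = ρgQH = 722.0·9.81·0.147·53.46 = 55.66 kW

P_hyd ≈ 55.7 kW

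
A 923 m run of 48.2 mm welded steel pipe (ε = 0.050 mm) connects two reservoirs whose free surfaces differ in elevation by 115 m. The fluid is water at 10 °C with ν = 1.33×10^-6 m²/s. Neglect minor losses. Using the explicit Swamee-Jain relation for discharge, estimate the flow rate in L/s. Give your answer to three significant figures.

Q ≈ 4.16 L/s

Swamee-Jain (Type II): Q = -0.965·√(gD⁵h_f/L)·ln[ε/(3.7D) + √(3.17ν²L/(gD³h_f))]
√(gD⁵h_f/L) = √(9.81·0.0482⁵·115/923) = 5.639×10^-4
ε/(3.7D) = 2.80×10^-4; √(3.17ν²L/(gD³h_f)) = 2.02×10^-4
Q = -0.965·5.639×10^-4·ln(4.828×10^-4) = 0.004155 m³/s
Check: V = 2.28 m/s, Re = 8.25×10^4, f = 0.02290, h_f = 116 m ≈ 115 m ✓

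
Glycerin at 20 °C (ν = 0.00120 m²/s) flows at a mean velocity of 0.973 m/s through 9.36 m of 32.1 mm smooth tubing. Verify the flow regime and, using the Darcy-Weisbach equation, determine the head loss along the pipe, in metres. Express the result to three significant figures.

Re = VD/ν = 0.973·0.03210/0.00120 = 26.0 → laminar (Re < 2300)
f = 64/Re = 2.459
h_f = f(L/D)V²/(2g) = 2.459·(9.36/0.03210)·0.973²/(2·9.81) = 34.60 m

h_f ≈ 34.6 m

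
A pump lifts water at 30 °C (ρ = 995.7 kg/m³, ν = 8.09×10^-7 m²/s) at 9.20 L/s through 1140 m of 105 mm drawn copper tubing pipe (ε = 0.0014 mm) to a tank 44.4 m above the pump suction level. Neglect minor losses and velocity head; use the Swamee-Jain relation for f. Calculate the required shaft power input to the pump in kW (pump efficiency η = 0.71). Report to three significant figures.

P_shaft ≈ 6.95 kW

V = 4Q/(πD²) = 1.062 m/s; Re = 1.38×10^5; ε/D = 1.33×10^-5; f = 0.01682
h_f = f(L/D)V²/2g = 10.51 m
Total head H = z + h_f = 44.4 + 10.51 = 54.91 m
P_hyd = ρgQH = 995.7·9.81·0.00920·54.91 = 4.934 kW
P_shaft = P_hyd/η = 4.934/0.71 = 6.949 kW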